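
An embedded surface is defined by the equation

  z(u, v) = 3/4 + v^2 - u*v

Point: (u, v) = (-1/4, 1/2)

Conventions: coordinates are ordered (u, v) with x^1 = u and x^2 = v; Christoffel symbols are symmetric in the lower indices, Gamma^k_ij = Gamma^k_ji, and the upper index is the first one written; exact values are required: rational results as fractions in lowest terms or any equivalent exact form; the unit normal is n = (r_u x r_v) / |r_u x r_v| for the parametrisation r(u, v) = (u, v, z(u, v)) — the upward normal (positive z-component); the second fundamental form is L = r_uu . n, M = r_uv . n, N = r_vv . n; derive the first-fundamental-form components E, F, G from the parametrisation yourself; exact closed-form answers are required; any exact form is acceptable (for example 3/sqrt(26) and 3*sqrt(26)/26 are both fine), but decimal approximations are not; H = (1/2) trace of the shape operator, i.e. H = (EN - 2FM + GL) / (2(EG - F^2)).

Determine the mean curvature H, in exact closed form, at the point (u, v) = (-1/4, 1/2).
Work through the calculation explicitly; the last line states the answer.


z_u = -1/2, z_v = 5/4, z_uu = 0, z_uv = -1, z_vv = 2
E = 5/4, F = -5/8, G = 41/16; answer radicand W^2 = 45/16
unnormalised second-form numerators: l = 0, m = -1, n = 2; L = l/sqrt(45/16), and similarly M = m/sqrt(W^2), N = n/sqrt(W^2)
H = (E*n - 2*F*m + G*l) / (2*(EG - F^2)*sqrt(W^2)); E*n - 2*F*m + G*l = 5/4, EG - F^2 = 45/16, so H = (2/9)/sqrt(45/16)

Answer: H = 8*sqrt(5)/135


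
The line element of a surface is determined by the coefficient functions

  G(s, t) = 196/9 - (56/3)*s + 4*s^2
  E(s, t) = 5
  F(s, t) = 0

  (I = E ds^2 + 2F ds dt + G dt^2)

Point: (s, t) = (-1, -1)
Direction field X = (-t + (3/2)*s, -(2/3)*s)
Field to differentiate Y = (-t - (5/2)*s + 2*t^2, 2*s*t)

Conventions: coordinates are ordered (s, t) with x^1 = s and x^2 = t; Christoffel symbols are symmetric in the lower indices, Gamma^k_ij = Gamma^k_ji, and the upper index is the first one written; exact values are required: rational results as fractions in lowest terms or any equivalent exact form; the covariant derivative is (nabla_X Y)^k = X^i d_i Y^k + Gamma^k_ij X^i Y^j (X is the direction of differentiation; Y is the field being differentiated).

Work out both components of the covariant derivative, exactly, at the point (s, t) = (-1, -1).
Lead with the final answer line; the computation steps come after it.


Answer: (nabla_X Y)^s = 53/36, (nabla_X Y)^t = -17/15

E = 5, F = 0, G = 400/9 at the point
E_s = 0, E_t = 0, F_s = 0, F_t = 0, G_s = -80/3, G_t = 0
EG - F^2 = 2000/9;  g^inv = (9/2000) * [[400/9, 0], [0, 5]]
first-kind symbols [ij,l] = (1/2)(d_i g_jl + d_j g_il - d_l g_ij): [ss,s] = E_s/2 = 0, [ss,t] = F_s - E_t/2 = 0, [st,s] = E_t/2 = 0, [st,t] = G_s/2 = -40/3, [tt,s] = F_t - G_s/2 = 40/3, [tt,t] = G_t/2 = 0
Gamma^s_ij = (G*[ij,s] - F*[ij,t])/(EG - F^2), Gamma^t_ij = (E*[ij,t] - F*[ij,s])/(EG - F^2)
Gamma_sss = 0, Gamma_sst = 0, Gamma_stt = 8/3, Gamma_tss = 0, Gamma_tst = -3/10, Gamma_ttt = 0
X = (-1/2, 2/3), Y = (11/2, 2) at the point


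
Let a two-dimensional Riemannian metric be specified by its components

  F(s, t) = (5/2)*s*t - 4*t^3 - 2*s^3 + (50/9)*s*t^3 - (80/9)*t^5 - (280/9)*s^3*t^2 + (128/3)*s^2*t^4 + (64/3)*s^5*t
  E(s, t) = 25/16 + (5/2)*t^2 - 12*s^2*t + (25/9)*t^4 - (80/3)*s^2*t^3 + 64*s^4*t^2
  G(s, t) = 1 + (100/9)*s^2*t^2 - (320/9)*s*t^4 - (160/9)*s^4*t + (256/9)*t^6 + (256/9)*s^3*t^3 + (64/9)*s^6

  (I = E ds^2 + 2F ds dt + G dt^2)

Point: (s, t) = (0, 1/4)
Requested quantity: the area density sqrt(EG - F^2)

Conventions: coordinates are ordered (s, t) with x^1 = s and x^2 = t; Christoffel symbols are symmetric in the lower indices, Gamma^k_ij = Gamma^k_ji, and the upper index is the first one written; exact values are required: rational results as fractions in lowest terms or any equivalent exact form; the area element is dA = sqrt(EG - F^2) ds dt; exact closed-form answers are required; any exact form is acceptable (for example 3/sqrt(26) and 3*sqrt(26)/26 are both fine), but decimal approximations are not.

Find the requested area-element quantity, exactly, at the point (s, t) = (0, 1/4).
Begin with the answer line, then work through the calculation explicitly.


Answer: sqrt(EG - F^2) = sqrt(4001)/48

E = 3985/2304, F = -41/576, G = 145/144; EG - F^2 = 4001/2304


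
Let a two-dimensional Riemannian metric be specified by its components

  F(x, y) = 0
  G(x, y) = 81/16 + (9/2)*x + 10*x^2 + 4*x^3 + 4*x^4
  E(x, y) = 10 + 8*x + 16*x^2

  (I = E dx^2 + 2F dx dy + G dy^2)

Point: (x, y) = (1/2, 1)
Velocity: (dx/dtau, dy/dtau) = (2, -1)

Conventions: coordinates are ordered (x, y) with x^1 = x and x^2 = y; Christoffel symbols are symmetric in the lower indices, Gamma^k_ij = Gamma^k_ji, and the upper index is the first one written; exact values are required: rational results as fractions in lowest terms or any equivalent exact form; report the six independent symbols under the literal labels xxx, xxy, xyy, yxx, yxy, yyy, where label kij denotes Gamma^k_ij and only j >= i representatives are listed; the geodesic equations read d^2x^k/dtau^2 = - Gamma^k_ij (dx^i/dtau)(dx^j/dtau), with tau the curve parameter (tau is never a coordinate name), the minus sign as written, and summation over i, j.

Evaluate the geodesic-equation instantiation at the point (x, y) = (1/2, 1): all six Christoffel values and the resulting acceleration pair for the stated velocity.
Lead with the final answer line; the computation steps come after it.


Answer: Gamma_xxx = 2/3, Gamma_xxy = 0, Gamma_xyy = -13/24, Gamma_yxx = 0, Gamma_yxy = 12/13, Gamma_yyy = 0; accelerations (d^2x/dtau^2, d^2y/dtau^2) = (-17/8, 48/13)

E = 18, F = 0, G = 169/16 at the point
E_x = 24, E_y = 0, F_x = 0, F_y = 0, G_x = 39/2, G_y = 0
EG - F^2 = 1521/8;  g^inv = (8/1521) * [[169/16, 0], [0, 18]]
first-kind symbols [ij,l] = (1/2)(d_i g_jl + d_j g_il - d_l g_ij): [xx,x] = E_x/2 = 12, [xx,y] = F_x - E_y/2 = 0, [xy,x] = E_y/2 = 0, [xy,y] = G_x/2 = 39/4, [yy,x] = F_y - G_x/2 = -39/4, [yy,y] = G_y/2 = 0
Gamma^x_ij = (G*[ij,x] - F*[ij,y])/(EG - F^2), Gamma^y_ij = (E*[ij,y] - F*[ij,x])/(EG - F^2)
Gamma_xxx = 2/3, Gamma_xxy = 0, Gamma_xyy = -13/24, Gamma_yxx = 0, Gamma_yxy = 12/13, Gamma_yyy = 0
d^2x/dtau^2 = -(Gamma_xxx*(2)^2 + 2*Gamma_xxy*(2)*(-1) + Gamma_xyy*(-1)^2) = -17/8
d^2y/dtau^2 = -(Gamma_yxx*(2)^2 + 2*Gamma_yxy*(2)*(-1) + Gamma_yyy*(-1)^2) = 48/13


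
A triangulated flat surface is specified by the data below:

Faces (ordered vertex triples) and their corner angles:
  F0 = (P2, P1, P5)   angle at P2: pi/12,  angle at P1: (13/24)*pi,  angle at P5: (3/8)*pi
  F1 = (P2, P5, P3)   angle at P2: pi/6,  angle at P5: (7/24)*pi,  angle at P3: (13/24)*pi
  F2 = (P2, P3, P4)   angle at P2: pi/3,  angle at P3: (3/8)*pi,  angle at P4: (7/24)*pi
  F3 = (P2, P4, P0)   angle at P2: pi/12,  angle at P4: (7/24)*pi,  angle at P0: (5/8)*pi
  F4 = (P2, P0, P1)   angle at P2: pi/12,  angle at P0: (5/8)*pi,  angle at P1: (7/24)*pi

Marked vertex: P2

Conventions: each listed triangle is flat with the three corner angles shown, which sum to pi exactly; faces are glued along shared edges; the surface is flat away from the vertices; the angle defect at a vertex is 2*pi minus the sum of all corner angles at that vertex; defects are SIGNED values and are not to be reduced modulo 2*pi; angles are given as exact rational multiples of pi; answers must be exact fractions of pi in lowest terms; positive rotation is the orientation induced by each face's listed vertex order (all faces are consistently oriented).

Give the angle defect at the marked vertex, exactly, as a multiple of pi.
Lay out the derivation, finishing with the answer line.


Sum of corner angles at P2: (3/4)*pi
defect = 2*pi - (3/4)*pi

Answer: defect(P2) = (5/4)*pi


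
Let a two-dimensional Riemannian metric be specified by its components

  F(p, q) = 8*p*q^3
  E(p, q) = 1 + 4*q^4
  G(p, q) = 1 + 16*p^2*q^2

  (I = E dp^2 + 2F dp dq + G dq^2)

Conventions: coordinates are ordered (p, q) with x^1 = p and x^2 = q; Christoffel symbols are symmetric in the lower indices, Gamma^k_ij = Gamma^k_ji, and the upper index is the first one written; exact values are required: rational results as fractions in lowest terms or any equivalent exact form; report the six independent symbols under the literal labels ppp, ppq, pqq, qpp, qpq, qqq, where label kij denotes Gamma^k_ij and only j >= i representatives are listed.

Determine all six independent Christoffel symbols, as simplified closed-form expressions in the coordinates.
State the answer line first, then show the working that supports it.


Answer: Gamma_ppp = 0, Gamma_ppq = 8*q^3/(16*p^2*q^2 + 4*q^4 + 1), Gamma_pqq = 8*p*q^2/(16*p^2*q^2 + 4*q^4 + 1), Gamma_qpp = 0, Gamma_qpq = 16*p*q^2/(16*p^2*q^2 + 4*q^4 + 1), Gamma_qqq = 16*p^2*q/(16*p^2*q^2 + 4*q^4 + 1)

E = 1 + 4*q^4; F = 8*p*q^3; G = 1 + 16*p^2*q^2
Gamma^k_ij = (1/2) g^{kl} (d_i g_jl + d_j g_il - d_l g_ij), with g^inv = (1/(EG-F^2)) [[G, -F], [-F, E]]
first partials: E_p = 0, E_q = 16*q^3, F_p = 8*q^3, F_q = 24*p*q^2, G_p = 32*p*q^2, G_q = 32*p^2*q
D = EG - F^2 = 1 + 4*q^4 + 16*p^2*q^2
expanded: Gamma^p_pp = (G E_p - 2F F_p + F E_q)/(2D), Gamma^p_pq = (G E_q - F G_p)/(2D), Gamma^p_qq = (2G F_q - G G_p - F G_q)/(2D), Gamma^q_pp = (2E F_p - E E_q - F E_p)/(2D), Gamma^q_pq = (E G_p - F E_q)/(2D), Gamma^q_qq = (E G_q - 2F F_q + F G_p)/(2D); substitute and cancel common factors


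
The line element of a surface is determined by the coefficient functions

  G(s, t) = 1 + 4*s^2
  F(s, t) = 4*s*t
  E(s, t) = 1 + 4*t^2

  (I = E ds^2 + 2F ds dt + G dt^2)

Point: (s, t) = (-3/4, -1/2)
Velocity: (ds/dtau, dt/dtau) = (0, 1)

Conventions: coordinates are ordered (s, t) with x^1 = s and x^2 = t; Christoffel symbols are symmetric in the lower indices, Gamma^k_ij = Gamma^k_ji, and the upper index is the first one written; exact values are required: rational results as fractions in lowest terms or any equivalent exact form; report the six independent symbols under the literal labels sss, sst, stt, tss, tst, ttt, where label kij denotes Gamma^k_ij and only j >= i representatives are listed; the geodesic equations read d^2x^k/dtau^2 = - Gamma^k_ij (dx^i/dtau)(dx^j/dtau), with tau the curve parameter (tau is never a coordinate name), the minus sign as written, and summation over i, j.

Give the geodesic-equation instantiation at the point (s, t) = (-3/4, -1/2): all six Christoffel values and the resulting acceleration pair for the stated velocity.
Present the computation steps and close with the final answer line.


E = 2, F = 3/2, G = 13/4 at the point
E_s = 0, E_t = -4, F_s = -2, F_t = -3, G_s = -6, G_t = 0
EG - F^2 = 17/4;  g^inv = (4/17) * [[13/4, -3/2], [-3/2, 2]]
first-kind symbols [ij,l] = (1/2)(d_i g_jl + d_j g_il - d_l g_ij): [ss,s] = E_s/2 = 0, [ss,t] = F_s - E_t/2 = 0, [st,s] = E_t/2 = -2, [st,t] = G_s/2 = -3, [tt,s] = F_t - G_s/2 = 0, [tt,t] = G_t/2 = 0
Gamma^s_ij = (G*[ij,s] - F*[ij,t])/(EG - F^2), Gamma^t_ij = (E*[ij,t] - F*[ij,s])/(EG - F^2)
Gamma_sss = 0, Gamma_sst = -8/17, Gamma_stt = 0, Gamma_tss = 0, Gamma_tst = -12/17, Gamma_ttt = 0
d^2s/dtau^2 = -(Gamma_sss*(0)^2 + 2*Gamma_sst*(0)*(1) + Gamma_stt*(1)^2) = 0
d^2t/dtau^2 = -(Gamma_tss*(0)^2 + 2*Gamma_tst*(0)*(1) + Gamma_ttt*(1)^2) = 0

Answer: Gamma_sss = 0, Gamma_sst = -8/17, Gamma_stt = 0, Gamma_tss = 0, Gamma_tst = -12/17, Gamma_ttt = 0; accelerations (d^2s/dtau^2, d^2t/dtau^2) = (0, 0)


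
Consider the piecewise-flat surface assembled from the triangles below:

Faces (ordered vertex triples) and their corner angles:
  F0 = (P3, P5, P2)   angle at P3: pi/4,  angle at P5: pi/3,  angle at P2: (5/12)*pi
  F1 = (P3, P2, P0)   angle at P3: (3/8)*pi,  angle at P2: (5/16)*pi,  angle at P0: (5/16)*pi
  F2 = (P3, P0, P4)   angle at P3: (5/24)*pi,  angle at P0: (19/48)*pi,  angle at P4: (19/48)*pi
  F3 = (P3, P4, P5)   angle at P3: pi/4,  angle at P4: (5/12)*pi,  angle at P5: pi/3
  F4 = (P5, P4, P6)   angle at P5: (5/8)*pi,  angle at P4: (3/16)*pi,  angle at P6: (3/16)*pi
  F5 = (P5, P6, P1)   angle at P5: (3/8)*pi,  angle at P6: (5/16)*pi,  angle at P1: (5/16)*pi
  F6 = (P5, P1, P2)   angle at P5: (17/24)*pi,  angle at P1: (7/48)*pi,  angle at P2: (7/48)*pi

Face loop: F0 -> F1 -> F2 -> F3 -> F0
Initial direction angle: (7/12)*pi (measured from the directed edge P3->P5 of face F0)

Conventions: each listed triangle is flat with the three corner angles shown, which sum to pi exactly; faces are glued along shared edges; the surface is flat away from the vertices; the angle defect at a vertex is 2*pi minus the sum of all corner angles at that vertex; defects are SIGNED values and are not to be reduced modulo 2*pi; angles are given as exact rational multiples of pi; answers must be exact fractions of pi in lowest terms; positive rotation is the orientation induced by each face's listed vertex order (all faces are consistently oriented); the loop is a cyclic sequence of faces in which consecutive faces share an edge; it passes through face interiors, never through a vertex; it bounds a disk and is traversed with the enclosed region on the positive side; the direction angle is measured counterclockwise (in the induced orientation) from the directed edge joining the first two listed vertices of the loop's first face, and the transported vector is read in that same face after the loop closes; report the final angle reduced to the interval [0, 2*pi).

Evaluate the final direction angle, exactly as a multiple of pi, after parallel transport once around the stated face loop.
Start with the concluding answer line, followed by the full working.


Answer: final direction angle = (3/2)*pi

enclosed vertex P3: corner angles sum to (13/12)*pi, defect = 2*pi - (13/12)*pi = (11/12)*pi
by Gauss-Bonnet the loop rotates the vector by the enclosed defect sum (positive orientation, mod 2*pi)
final angle = (7/12)*pi + (11/12)*pi = (3/2)*pi (mod 2*pi)


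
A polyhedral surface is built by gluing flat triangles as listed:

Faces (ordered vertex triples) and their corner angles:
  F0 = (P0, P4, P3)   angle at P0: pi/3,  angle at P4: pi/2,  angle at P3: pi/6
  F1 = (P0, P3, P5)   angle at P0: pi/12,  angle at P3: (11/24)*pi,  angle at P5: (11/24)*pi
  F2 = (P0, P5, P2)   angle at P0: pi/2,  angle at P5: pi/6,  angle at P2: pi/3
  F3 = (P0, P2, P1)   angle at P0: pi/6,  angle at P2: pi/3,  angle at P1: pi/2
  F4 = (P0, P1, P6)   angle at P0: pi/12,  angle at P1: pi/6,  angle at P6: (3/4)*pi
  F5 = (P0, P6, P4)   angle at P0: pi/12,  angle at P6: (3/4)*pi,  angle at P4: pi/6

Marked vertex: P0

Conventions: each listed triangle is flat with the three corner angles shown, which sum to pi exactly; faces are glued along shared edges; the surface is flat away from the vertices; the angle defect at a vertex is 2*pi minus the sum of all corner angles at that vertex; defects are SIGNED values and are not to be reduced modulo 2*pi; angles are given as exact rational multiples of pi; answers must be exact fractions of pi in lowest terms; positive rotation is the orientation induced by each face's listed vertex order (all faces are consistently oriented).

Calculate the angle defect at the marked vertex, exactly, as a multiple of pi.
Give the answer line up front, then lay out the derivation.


Answer: defect(P0) = (3/4)*pi

Sum of corner angles at P0: (5/4)*pi
defect = 2*pi - (5/4)*pi


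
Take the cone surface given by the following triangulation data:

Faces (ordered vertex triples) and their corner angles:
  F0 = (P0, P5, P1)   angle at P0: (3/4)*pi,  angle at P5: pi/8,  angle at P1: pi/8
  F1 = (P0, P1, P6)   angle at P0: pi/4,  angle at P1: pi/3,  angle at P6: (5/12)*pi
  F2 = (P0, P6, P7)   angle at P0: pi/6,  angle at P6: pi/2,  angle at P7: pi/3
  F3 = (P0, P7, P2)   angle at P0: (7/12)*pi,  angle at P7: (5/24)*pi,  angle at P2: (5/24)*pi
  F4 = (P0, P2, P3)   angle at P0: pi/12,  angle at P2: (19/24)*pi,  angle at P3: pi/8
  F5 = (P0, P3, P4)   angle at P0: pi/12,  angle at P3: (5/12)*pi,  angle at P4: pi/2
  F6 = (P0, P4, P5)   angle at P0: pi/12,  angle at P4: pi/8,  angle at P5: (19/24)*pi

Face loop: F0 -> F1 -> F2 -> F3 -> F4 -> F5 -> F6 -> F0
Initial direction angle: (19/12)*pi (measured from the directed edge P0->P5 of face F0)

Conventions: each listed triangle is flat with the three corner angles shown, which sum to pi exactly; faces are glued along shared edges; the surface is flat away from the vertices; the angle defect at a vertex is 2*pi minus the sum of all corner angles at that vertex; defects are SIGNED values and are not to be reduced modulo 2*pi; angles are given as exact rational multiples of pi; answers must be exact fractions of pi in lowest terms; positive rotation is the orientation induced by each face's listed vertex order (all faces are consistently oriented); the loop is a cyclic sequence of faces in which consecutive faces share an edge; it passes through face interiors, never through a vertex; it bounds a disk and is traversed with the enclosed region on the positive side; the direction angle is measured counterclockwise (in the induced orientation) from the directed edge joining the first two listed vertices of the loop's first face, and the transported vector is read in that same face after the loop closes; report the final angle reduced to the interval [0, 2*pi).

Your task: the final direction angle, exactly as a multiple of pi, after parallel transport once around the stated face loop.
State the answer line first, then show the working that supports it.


Answer: final direction angle = (19/12)*pi

enclosed vertex P0: corner angles sum to 2*pi, defect = 2*pi - 2*pi = 0
transport around the loop rotates by the sum of enclosed defects; add to the initial angle mod 2*pi
final angle = (19/12)*pi + 0 = (19/12)*pi (mod 2*pi)


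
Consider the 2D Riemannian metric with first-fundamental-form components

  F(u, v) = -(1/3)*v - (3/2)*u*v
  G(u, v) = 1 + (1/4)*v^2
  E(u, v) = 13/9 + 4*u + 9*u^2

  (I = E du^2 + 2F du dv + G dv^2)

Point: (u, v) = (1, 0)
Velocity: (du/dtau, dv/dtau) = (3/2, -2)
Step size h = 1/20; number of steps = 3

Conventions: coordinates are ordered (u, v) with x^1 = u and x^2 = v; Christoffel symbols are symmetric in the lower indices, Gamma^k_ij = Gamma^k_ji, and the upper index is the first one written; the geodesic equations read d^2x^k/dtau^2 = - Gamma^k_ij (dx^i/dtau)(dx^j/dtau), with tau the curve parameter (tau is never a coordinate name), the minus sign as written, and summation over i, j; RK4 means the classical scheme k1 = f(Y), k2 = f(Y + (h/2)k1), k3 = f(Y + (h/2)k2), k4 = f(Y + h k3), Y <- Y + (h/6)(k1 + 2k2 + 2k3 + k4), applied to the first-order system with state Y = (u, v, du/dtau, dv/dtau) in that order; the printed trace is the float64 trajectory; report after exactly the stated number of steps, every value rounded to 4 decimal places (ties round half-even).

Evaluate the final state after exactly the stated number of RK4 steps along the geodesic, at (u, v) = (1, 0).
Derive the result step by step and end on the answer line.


f(Y) = (du/dtau, dv/dtau, -Gamma^u_ij Y'^i Y'^j, -Gamma^v_ij Y'^i Y'^j) with the Gammas evaluated at the stage position; h = 0.050000; intermediate values shown to 6 dp
step 0: u = 1.0000, v = 0.0000, du/dtau = 1.5000, dv/dtau = -2.0000
step 1:
  k1: at (u, v) = (1.000000, 0.000000), (du/dtau, dv/dtau) = (1.500000, -2.000000); Gamma_uuu = 0.761538, Gamma_uuv = 0.000000, Gamma_uvv = -0.126923, Gamma_vuu = 0.000000, Gamma_vuv = 0.000000, Gamma_vvv = 0.000000; k1 = (1.500000, -2.000000, -1.205769, 0.000000)
  k2: at (u, v) = (1.037500, -0.050000), (du/dtau, dv/dtau) = (1.469856, -2.000000); Gamma_uuu = 0.741851, Gamma_uuv = 0.000000, Gamma_uvv = -0.123642, Gamma_vuu = 0.004908, Gamma_vuv = 0.000000, Gamma_vvv = -0.000818; k2 = (1.469856, -2.000000, -1.108183, -0.007331)
  k3: at (u, v) = (1.036746, -0.050000), (du/dtau, dv/dtau) = (1.472295, -2.000183); Gamma_uuu = 0.742237, Gamma_uuv = 0.000000, Gamma_uvv = -0.123706, Gamma_vuu = 0.004913, Gamma_vuv = 0.000000, Gamma_vvv = -0.000819; k3 = (1.472295, -2.000183, -1.113997, -0.007374)
  k4: at (u, v) = (1.073615, -0.100009), (du/dtau, dv/dtau) = (1.444300, -2.000369); Gamma_uuu = 0.723696, Gamma_uuv = 0.000000, Gamma_uvv = -0.120616, Gamma_vuu = 0.009309, Gamma_vuv = 0.000000, Gamma_vvv = -0.001551; k4 = (1.444300, -2.000369, -1.026990, -0.013210)
  Y <- Y + (h/6)(k1 + 2k2 + 2k3 + k4): u = 1.0736, v = -0.1000, du/dtau = 1.4444, dv/dtau = -2.0004
step 2:
  k1: at (u, v) = (1.073572, -0.100006), (du/dtau, dv/dtau) = (1.444357, -2.000355); Gamma_uuu = 0.723717, Gamma_uuv = 0.000000, Gamma_uvv = -0.120619, Gamma_vuu = 0.009309, Gamma_vuv = 0.000000, Gamma_vvv = -0.001552; k1 = (1.444357, -2.000355, -1.027146, -0.013212)
  k2: at (u, v) = (1.109681, -0.150015), (du/dtau, dv/dtau) = (1.418679, -2.000685); Gamma_uuu = 0.706317, Gamma_uuv = 0.000000, Gamma_uvv = -0.117719, Gamma_vuu = 0.013259, Gamma_vuv = 0.000000, Gamma_vvv = -0.002210; k2 = (1.418679, -2.000685, -0.950367, -0.017840)
  k3: at (u, v) = (1.109039, -0.150023), (du/dtau, dv/dtau) = (1.420598, -2.000801); Gamma_uuu = 0.706617, Gamma_uuv = 0.000000, Gamma_uvv = -0.117770, Gamma_vuu = 0.013272, Gamma_vuv = 0.000000, Gamma_vvv = -0.002212; k3 = (1.420598, -2.000801, -0.954568, -0.017929)
  k4: at (u, v) = (1.144602, -0.200046), (du/dtau, dv/dtau) = (1.396629, -2.001252); Gamma_uuu = 0.690165, Gamma_uuv = 0.000000, Gamma_uvv = -0.115028, Gamma_vuu = 0.016835, Gamma_vuv = 0.000000, Gamma_vvv = -0.002806; k4 = (1.396629, -2.001252, -0.885531, -0.021601)
  Y <- Y + (h/6)(k1 + 2k2 + 2k3 + k4): u = 1.1446, v = -0.2000, du/dtau = 1.3967, dv/dtau = -2.0012
step 3:
  k1: at (u, v) = (1.144568, -0.200044), (du/dtau, dv/dtau) = (1.396669, -2.001241); Gamma_uuu = 0.690180, Gamma_uuv = 0.000000, Gamma_uvv = -0.115030, Gamma_vuu = 0.016836, Gamma_vuv = 0.000000, Gamma_vvv = -0.002806; k1 = (1.396669, -2.001241, -0.885633, -0.021604)
  k2: at (u, v) = (1.179485, -0.250075), (du/dtau, dv/dtau) = (1.374529, -2.001782); Gamma_uuu = 0.674666, Gamma_uuv = 0.000000, Gamma_uvv = -0.112444, Gamma_vuu = 0.020061, Gamma_vuv = 0.000000, Gamma_vvv = -0.003343; k2 = (1.374529, -2.001782, -0.824087, -0.024504)
  k3: at (u, v) = (1.178931, -0.250089), (du/dtau, dv/dtau) = (1.376067, -2.001854); Gamma_uuu = 0.674904, Gamma_uuv = 0.000000, Gamma_uvv = -0.112484, Gamma_vuu = 0.020077, Gamma_vuv = 0.000000, Gamma_vvv = -0.003346; k3 = (1.376067, -2.001854, -0.827201, -0.024608)
  k4: at (u, v) = (1.213371, -0.300137), (du/dtau, dv/dtau) = (1.355309, -2.002472); Gamma_uuu = 0.660182, Gamma_uuv = 0.000000, Gamma_uvv = -0.110030, Gamma_vuu = 0.023004, Gamma_vuv = 0.000000, Gamma_vvv = -0.003834; k4 = (1.355309, -2.002472, -0.771454, -0.026881)
  Y <- Y + (h/6)(k1 + 2k2 + 2k3 + k4): u = 1.2133, v = -0.3001, du/dtau = 1.3553, dv/dtau = -2.0025

Answer: u = 1.2133, v = -0.3001, du/dtau = 1.3553, dv/dtau = -2.0025


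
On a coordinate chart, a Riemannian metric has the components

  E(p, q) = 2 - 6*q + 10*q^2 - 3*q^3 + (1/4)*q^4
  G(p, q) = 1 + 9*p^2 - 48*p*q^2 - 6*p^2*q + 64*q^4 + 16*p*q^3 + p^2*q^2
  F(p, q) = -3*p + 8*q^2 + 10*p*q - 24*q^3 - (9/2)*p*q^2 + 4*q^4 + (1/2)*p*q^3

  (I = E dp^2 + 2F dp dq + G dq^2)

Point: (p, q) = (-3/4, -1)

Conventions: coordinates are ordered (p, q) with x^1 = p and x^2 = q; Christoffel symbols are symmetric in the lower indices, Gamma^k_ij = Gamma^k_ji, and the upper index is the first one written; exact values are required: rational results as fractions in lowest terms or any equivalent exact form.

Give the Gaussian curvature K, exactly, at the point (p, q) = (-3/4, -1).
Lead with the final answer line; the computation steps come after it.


Answer: K = -256/323761

E = 85/4, F = 99/2, G = 122, EG - F^2 = 569/4 at the point
E_p = 0, E_q = -36, F_p = -18, F_q = -955/8, G_p = -88, G_q = -737/2
E_qq = 41, F_pq = 41/2, G_pp = 32
Evaluate Brioschi's two determinant matrices M1, M2 and divide by (EG - F^2)^2.
M1 = [[-E_qq/2 + F_pq - G_pp/2, E_p/2, F_p - E_q/2], [F_q - G_p/2, E, F], [G_q/2, F, G]] = [[-16, 0, 0], [-603/8, 85/4, 99/2], [-737/4, 99/2, 122]]; det M1 = -2276
M2 = [[0, E_q/2, G_p/2], [E_q/2, E, F], [G_p/2, F, G]] = [[0, -18, -44], [-18, 85/4, 99/2], [-44, 99/2, 122]]; det M2 = -2260
det M1 - det M2 = -16; K = -16 / (569/4)^2 = -256/323761


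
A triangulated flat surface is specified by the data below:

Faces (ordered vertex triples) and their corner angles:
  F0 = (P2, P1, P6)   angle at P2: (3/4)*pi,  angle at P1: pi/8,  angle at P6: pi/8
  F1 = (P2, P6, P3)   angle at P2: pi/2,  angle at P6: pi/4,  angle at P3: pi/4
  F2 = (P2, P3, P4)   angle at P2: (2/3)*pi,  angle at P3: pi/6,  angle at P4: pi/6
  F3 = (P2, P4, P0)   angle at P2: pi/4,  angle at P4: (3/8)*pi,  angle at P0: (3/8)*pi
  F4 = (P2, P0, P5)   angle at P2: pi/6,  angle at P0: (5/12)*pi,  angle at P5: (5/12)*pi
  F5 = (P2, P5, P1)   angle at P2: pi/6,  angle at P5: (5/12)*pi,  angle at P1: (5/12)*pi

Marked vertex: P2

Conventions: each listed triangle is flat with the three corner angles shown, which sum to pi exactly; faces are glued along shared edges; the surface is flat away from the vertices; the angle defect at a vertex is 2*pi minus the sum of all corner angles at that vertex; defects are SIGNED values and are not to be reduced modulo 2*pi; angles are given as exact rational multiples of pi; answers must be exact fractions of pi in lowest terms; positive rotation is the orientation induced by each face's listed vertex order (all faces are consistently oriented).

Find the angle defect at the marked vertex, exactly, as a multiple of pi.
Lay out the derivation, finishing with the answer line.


Sum of corner angles at P2: (5/2)*pi
defect = 2*pi - (5/2)*pi

Answer: defect(P2) = -pi/2


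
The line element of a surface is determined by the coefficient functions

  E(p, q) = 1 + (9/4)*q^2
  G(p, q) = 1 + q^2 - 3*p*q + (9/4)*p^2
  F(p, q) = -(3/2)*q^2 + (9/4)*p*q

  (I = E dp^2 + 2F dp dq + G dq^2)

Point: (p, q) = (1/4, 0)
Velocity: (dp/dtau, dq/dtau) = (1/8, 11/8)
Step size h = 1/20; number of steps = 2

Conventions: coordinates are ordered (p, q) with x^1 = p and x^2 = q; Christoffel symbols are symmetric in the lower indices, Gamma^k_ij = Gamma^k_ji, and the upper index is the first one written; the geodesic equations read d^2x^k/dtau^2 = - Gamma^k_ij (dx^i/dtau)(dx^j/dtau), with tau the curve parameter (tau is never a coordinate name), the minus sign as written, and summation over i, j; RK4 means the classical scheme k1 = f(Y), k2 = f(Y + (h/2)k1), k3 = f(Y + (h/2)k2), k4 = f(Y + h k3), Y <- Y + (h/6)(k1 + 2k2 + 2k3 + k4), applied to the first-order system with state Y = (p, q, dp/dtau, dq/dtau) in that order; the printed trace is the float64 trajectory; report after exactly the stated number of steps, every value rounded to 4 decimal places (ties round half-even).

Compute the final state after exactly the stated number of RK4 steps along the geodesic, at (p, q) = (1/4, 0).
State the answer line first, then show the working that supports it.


Answer: p = 0.2629, q = 0.1396, dp/dtau = 0.1383, dq/dtau = 1.4147

f(Y) = (dp/dtau, dq/dtau, -Gamma^p_ij Y'^i Y'^j, -Gamma^q_ij Y'^i Y'^j) with the Gammas evaluated at the stage position; h = 0.050000; intermediate values shown to 6 dp
step 0: p = 0.2500, q = 0.0000, dp/dtau = 0.1250, dq/dtau = 1.3750
step 1:
  k1: at (p, q) = (0.250000, 0.000000), (dp/dtau, dq/dtau) = (0.125000, 1.375000); Gamma_ppp = 0.000000, Gamma_ppq = 0.000000, Gamma_pqq = 0.000000, Gamma_qpp = 0.000000, Gamma_qpq = 0.493151, Gamma_qqq = -0.328767; k1 = (0.125000, 1.375000, 0.000000, 0.452055)
  k2: at (p, q) = (0.253125, 0.034375), (dp/dtau, dq/dtau) = (0.125000, 1.386301); Gamma_ppp = 0.000000, Gamma_ppq = 0.068940, Gamma_pqq = -0.045960, Gamma_qpp = 0.000000, Gamma_qpq = 0.461689, Gamma_qqq = -0.307793; k2 = (0.125000, 1.386301, 0.064434, 0.431516)
  k3: at (p, q) = (0.253125, 0.034658), (dp/dtau, dq/dtau) = (0.126611, 1.385788); Gamma_ppp = 0.000000, Gamma_ppq = 0.069516, Gamma_pqq = -0.046344, Gamma_qpp = 0.000000, Gamma_qpq = 0.461374, Gamma_qqq = -0.307582; k3 = (0.126611, 1.385788, 0.064605, 0.428782)
  k4: at (p, q) = (0.256331, 0.069289), (dp/dtau, dq/dtau) = (0.128230, 1.396439); Gamma_ppp = 0.000000, Gamma_ppq = 0.140432, Gamma_pqq = -0.093621, Gamma_qpp = 0.000000, Gamma_qpq = 0.425894, Gamma_qqq = -0.283929; k4 = (0.128230, 1.396439, 0.132272, 0.401148)
  Y <- Y + (h/6)(k1 + 2k2 + 2k3 + k4): p = 0.2563, q = 0.0693, dp/dtau = 0.1283, dq/dtau = 1.3964
step 2:
  k1: at (p, q) = (0.256304, 0.069297), (dp/dtau, dq/dtau) = (0.128253, 1.396448); Gamma_ppp = 0.000000, Gamma_ppq = 0.140450, Gamma_pqq = -0.093633, Gamma_qpp = 0.000000, Gamma_qpq = 0.425841, Gamma_qqq = -0.283894; k1 = (0.128253, 1.396448, 0.132283, 0.401077)
  k2: at (p, q) = (0.259510, 0.104208), (dp/dtau, dq/dtau) = (0.131560, 1.406475); Gamma_ppp = 0.000000, Gamma_ppq = 0.212056, Gamma_pqq = -0.141370, Gamma_qpp = 0.000000, Gamma_qpq = 0.386714, Gamma_qqq = -0.257809; k2 = (0.131560, 1.406475, 0.201179, 0.366879)
  k3: at (p, q) = (0.259593, 0.104459), (dp/dtau, dq/dtau) = (0.133282, 1.405620); Gamma_ppp = 0.000000, Gamma_ppq = 0.212557, Gamma_pqq = -0.141705, Gamma_qpp = 0.000000, Gamma_qpq = 0.386526, Gamma_qqq = -0.257684; k3 = (0.133282, 1.405620, 0.200333, 0.364297)
  k4: at (p, q) = (0.262968, 0.139578), (dp/dtau, dq/dtau) = (0.138270, 1.414663); Gamma_ppp = 0.000000, Gamma_ppq = 0.283235, Gamma_pqq = -0.188824, Gamma_qpp = 0.000000, Gamma_qpq = 0.344799, Gamma_qqq = -0.229866; k4 = (0.138270, 1.414663, 0.267083, 0.325135)
  Y <- Y + (h/6)(k1 + 2k2 + 2k3 + k4): p = 0.2629, q = 0.1396, dp/dtau = 0.1383, dq/dtau = 1.4147


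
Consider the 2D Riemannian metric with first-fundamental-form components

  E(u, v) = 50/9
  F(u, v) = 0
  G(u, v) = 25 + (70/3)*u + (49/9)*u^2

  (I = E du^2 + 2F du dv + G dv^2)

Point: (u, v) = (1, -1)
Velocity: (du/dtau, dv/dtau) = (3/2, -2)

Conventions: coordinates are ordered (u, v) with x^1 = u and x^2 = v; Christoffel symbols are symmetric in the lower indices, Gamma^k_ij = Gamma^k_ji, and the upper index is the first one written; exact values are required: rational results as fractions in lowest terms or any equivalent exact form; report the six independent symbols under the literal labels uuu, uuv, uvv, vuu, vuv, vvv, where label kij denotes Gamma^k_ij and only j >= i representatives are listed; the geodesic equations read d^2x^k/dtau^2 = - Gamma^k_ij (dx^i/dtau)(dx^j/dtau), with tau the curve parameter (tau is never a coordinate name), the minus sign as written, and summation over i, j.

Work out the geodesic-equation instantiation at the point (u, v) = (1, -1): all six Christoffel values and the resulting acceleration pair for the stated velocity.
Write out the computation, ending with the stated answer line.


E = 50/9, F = 0, G = 484/9 at the point
E_u = 0, E_v = 0, F_u = 0, F_v = 0, G_u = 308/9, G_v = 0
EG - F^2 = 24200/81;  g^inv = (81/24200) * [[484/9, 0], [0, 50/9]]
first-kind symbols [ij,l] = (1/2)(d_i g_jl + d_j g_il - d_l g_ij): [uu,u] = E_u/2 = 0, [uu,v] = F_u - E_v/2 = 0, [uv,u] = E_v/2 = 0, [uv,v] = G_u/2 = 154/9, [vv,u] = F_v - G_u/2 = -154/9, [vv,v] = G_v/2 = 0
Gamma^u_ij = (G*[ij,u] - F*[ij,v])/(EG - F^2), Gamma^v_ij = (E*[ij,v] - F*[ij,u])/(EG - F^2)
Gamma_uuu = 0, Gamma_uuv = 0, Gamma_uvv = -77/25, Gamma_vuu = 0, Gamma_vuv = 7/22, Gamma_vvv = 0
d^2u/dtau^2 = -(Gamma_uuu*(3/2)^2 + 2*Gamma_uuv*(3/2)*(-2) + Gamma_uvv*(-2)^2) = 308/25
d^2v/dtau^2 = -(Gamma_vuu*(3/2)^2 + 2*Gamma_vuv*(3/2)*(-2) + Gamma_vvv*(-2)^2) = 21/11

Answer: Gamma_uuu = 0, Gamma_uuv = 0, Gamma_uvv = -77/25, Gamma_vuu = 0, Gamma_vuv = 7/22, Gamma_vvv = 0; accelerations (d^2u/dtau^2, d^2v/dtau^2) = (308/25, 21/11)


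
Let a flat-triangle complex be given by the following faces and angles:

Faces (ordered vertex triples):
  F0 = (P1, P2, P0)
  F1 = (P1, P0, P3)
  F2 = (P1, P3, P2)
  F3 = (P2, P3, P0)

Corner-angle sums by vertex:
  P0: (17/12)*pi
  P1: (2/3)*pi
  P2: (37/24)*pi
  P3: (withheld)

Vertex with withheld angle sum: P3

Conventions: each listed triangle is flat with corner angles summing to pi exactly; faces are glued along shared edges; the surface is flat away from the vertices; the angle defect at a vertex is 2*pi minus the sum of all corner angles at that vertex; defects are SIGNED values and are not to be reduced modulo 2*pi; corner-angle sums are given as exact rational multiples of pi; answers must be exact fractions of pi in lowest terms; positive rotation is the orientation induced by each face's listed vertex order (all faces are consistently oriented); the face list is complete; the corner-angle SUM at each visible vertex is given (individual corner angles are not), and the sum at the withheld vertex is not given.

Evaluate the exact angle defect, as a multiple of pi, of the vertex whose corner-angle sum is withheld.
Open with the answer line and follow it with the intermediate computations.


Answer: defect(P3) = (13/8)*pi

V = 4, E = 6, F = 4; chi = V - E + F = 2
Gauss-Bonnet: total defect = 2*pi*chi = 4*pi; visible defects sum to (19/8)*pi


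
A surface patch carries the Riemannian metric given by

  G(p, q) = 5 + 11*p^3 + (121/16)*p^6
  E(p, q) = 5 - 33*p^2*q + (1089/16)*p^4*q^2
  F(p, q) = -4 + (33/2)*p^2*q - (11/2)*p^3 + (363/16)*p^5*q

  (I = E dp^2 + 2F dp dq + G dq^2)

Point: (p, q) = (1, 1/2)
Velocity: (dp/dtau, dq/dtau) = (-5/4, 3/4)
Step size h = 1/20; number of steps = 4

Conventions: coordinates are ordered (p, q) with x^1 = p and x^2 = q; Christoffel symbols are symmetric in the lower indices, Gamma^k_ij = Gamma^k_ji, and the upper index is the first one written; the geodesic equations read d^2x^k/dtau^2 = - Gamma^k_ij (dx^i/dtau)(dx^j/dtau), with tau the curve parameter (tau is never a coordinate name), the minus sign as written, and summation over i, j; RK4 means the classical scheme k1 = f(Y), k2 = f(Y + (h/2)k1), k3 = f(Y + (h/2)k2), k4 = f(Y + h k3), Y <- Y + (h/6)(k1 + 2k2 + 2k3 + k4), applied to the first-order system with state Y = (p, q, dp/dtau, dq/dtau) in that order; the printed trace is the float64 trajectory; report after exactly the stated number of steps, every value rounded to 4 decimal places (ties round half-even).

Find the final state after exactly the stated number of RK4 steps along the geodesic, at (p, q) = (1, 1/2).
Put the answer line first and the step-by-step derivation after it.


Answer: p = 0.7504, q = 0.6506, dp/dtau = -1.2668, dq/dtau = 0.7011

f(Y) = (dp/dtau, dq/dtau, -Gamma^p_ij Y'^i Y'^j, -Gamma^q_ij Y'^i Y'^j) with the Gammas evaluated at the stage position; h = 0.050000; intermediate values shown to 6 dp
step 0: p = 1.0000, q = 0.5000, dp/dtau = -1.2500, dq/dtau = 0.7500
step 1:
  k1: at (p, q) = (1.000000, 0.500000), (dp/dtau, dq/dtau) = (-1.250000, 0.750000); Gamma_ppp = 0.624374, Gamma_ppq = 0.624374, Gamma_pqq = 0.000000, Gamma_qpp = 1.395659, Gamma_qpq = 1.395659, Gamma_qqq = 0.000000; k1 = (-1.250000, 0.750000, 0.195117, 0.436144)
  k2: at (p, q) = (0.968750, 0.518750), (dp/dtau, dq/dtau) = (-1.245122, 0.760904); Gamma_ppp = 0.660406, Gamma_ppq = 0.616644, Gamma_pqq = 0.000000, Gamma_qpp = 1.473890, Gamma_qpq = 1.376223, Gamma_qqq = 0.000000; k2 = (-1.245122, 0.760904, 0.144593, 0.322701)
  k3: at (p, q) = (0.968872, 0.519023), (dp/dtau, dq/dtau) = (-1.246385, 0.758068); Gamma_ppp = 0.661308, Gamma_ppq = 0.617240, Gamma_pqq = 0.000000, Gamma_qpp = 1.473931, Gamma_qpq = 1.375711, Gamma_qqq = 0.000000; k3 = (-1.246385, 0.758068, 0.139065, 0.309949)
  k4: at (p, q) = (0.937681, 0.537903), (dp/dtau, dq/dtau) = (-1.243047, 0.765497); Gamma_ppp = 0.693393, Gamma_ppq = 0.604366, Gamma_pqq = 0.000000, Gamma_qpp = 1.555804, Gamma_qpq = 1.356050, Gamma_qqq = 0.000000; k4 = (-1.243047, 0.765497, 0.078761, 0.176722)
  Y <- Y + (h/6)(k1 + 2k2 + 2k3 + k4): p = 0.9377, q = 0.5379, dp/dtau = -1.2430, dq/dtau = 0.7657
step 2:
  k1: at (p, q) = (0.937699, 0.537945), (dp/dtau, dq/dtau) = (-1.242990, 0.765651); Gamma_ppp = 0.693540, Gamma_ppq = 0.604459, Gamma_pqq = 0.000000, Gamma_qpp = 1.555808, Gamma_qpq = 1.355974, Gamma_qqq = 0.000000; k1 = (-1.242990, 0.765651, 0.078988, 0.177193)
  k2: at (p, q) = (0.906625, 0.557087), (dp/dtau, dq/dtau) = (-1.241015, 0.770081); Gamma_ppp = 0.720660, Gamma_ppq = 0.586415, Gamma_pqq = 0.000000, Gamma_qpp = 1.641526, Gamma_qpq = 1.335742, Gamma_qqq = 0.000000; k2 = (-1.241015, 0.770081, 0.010951, 0.024945)
  k3: at (p, q) = (0.906674, 0.557197), (dp/dtau, dq/dtau) = (-1.242716, 0.766275); Gamma_ppp = 0.721074, Gamma_ppq = 0.586667, Gamma_pqq = 0.000000, Gamma_qpp = 1.641530, Gamma_qpq = 1.335553, Gamma_qqq = 0.000000; k3 = (-1.242716, 0.766275, 0.003737, 0.008507)
  k4: at (p, q) = (0.875564, 0.576259), (dp/dtau, dq/dtau) = (-1.242803, 0.766077); Gamma_ppp = 0.740262, Gamma_ppq = 0.562374, Gamma_pqq = 0.000000, Gamma_qpp = 1.731103, Gamma_qpq = 1.315113, Gamma_qqq = 0.000000; k4 = (-1.242803, 0.766077, -0.072525, -0.169601)
  Y <- Y + (h/6)(k1 + 2k2 + 2k3 + k4): p = 0.8756, q = 0.5763, dp/dtau = -1.2427, dq/dtau = 0.7663
step 3:
  k1: at (p, q) = (0.875589, 0.576316), (dp/dtau, dq/dtau) = (-1.242691, 0.766272); Gamma_ppp = 0.740488, Gamma_ppq = 0.562507, Gamma_pqq = 0.000000, Gamma_qpp = 1.731105, Gamma_qpq = 1.315023, Gamma_qqq = 0.000000; k1 = (-1.242691, 0.766272, -0.072239, -0.168880)
  k2: at (p, q) = (0.844522, 0.595472), (dp/dtau, dq/dtau) = (-1.244497, 0.762050); Gamma_ppp = 0.750297, Gamma_ppq = 0.532050, Gamma_pqq = 0.000000, Gamma_qpp = 1.824322, Gamma_qpq = 1.293662, Gamma_qqq = 0.000000; k2 = (-1.244497, 0.762050, -0.152881, -0.371724)
  k3: at (p, q) = (0.844477, 0.595367), (dp/dtau, dq/dtau) = (-1.246513, 0.756979); Gamma_ppp = 0.749850, Gamma_ppq = 0.531799, Gamma_pqq = 0.000000, Gamma_qpp = 1.824310, Gamma_qpq = 1.293813, Gamma_qqq = 0.000000; k3 = (-1.246513, 0.756979, -0.161519, -0.392961)
  k4: at (p, q) = (0.813263, 0.614165), (dp/dtau, dq/dtau) = (-1.250767, 0.746624); Gamma_ppp = 0.745839, Gamma_ppq = 0.493812, Gamma_pqq = 0.000000, Gamma_qpp = 1.920448, Gamma_qpq = 1.271507, Gamma_qqq = 0.000000; k4 = (-1.250767, 0.746624, -0.244509, -0.629583)
  Y <- Y + (h/6)(k1 + 2k2 + 2k3 + k4): p = 0.8133, q = 0.6142, dp/dtau = -1.2506, dq/dtau = 0.7469
step 4:
  k1: at (p, q) = (0.813293, 0.614240), (dp/dtau, dq/dtau) = (-1.250571, 0.746874); Gamma_ppp = 0.746177, Gamma_ppq = 0.493993, Gamma_pqq = 0.000000, Gamma_qpp = 1.920470, Gamma_qpq = 1.271412, Gamma_qqq = 0.000000; k1 = (-1.250571, 0.746874, -0.244170, -0.628431)
  k2: at (p, q) = (0.782029, 0.632912), (dp/dtau, dq/dtau) = (-1.256675, 0.731163); Gamma_ppp = 0.726484, Gamma_ppq = 0.448823, Gamma_pqq = 0.000000, Gamma_qpp = 2.018276, Gamma_qpq = 1.246896, Gamma_qqq = 0.000000; k2 = (-1.256675, 0.731163, -0.322498, -0.895947)
  k3: at (p, q) = (0.781876, 0.632519), (dp/dtau, dq/dtau) = (-1.258633, 0.724475); Gamma_ppp = 0.724619, Gamma_ppq = 0.447862, Gamma_pqq = 0.000000, Gamma_qpp = 2.018087, Gamma_qpq = 1.247309, Gamma_qqq = 0.000000; k3 = (-1.258633, 0.724475, -0.331147, -0.922255)
  k4: at (p, q) = (0.750362, 0.650464), (dp/dtau, dq/dtau) = (-1.267128, 0.700761); Gamma_ppp = 0.683212, Gamma_ppq = 0.394070, Gamma_pqq = 0.000000, Gamma_qpp = 2.114797, Gamma_qpq = 1.219793, Gamma_qqq = 0.000000; k4 = (-1.267128, 0.700761, -0.397144, -1.229309)
  Y <- Y + (h/6)(k1 + 2k2 + 2k3 + k4): p = 0.7504, q = 0.6506, dp/dtau = -1.2668, dq/dtau = 0.7011


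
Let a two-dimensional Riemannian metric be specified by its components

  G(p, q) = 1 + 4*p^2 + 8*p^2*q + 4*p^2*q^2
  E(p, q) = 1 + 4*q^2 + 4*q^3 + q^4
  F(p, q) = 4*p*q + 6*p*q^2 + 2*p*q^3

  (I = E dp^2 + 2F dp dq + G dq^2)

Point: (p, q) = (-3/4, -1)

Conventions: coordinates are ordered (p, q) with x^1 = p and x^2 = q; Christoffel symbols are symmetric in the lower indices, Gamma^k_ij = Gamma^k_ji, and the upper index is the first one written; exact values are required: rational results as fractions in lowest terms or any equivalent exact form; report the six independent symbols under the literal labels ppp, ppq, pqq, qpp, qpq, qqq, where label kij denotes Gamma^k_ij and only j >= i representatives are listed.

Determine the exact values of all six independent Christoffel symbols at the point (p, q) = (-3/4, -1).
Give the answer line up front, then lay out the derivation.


Answer: Gamma_ppp = 0, Gamma_ppq = 0, Gamma_pqq = 3/4, Gamma_qpp = 0, Gamma_qpq = 0, Gamma_qqq = 0

E = 2, F = 0, G = 1 at the point
E_p = 0, E_q = 0, F_p = 0, F_q = 3/2, G_p = 0, G_q = 0
EG - F^2 = 2;  g^inv = (1/2) * [[1, 0], [0, 2]]
first-kind symbols [ij,l] = (1/2)(d_i g_jl + d_j g_il - d_l g_ij): [pp,p] = E_p/2 = 0, [pp,q] = F_p - E_q/2 = 0, [pq,p] = E_q/2 = 0, [pq,q] = G_p/2 = 0, [qq,p] = F_q - G_p/2 = 3/2, [qq,q] = G_q/2 = 0
Gamma^p_ij = (G*[ij,p] - F*[ij,q])/(EG - F^2), Gamma^q_ij = (E*[ij,q] - F*[ij,p])/(EG - F^2)
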